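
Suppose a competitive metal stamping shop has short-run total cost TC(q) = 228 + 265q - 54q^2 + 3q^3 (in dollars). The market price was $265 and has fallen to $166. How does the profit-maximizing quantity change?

Output falls from 12 to 11

MC = 265 - 108q + 9q^2; the shutdown threshold is min AVC = $22 (at q = 9).
With P = $265 above the shutdown price, P = MC gives q = 12.
At P = $166 ≥ min AVC, set P = MC: q = 11. The firm stays open but cuts output.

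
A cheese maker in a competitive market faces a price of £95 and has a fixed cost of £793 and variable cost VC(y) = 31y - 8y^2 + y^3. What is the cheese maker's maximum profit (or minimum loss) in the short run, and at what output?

AVC = 31 - 8y + y^2; min AVC = £15 at y = 4. Since P = £95 ≥ min AVC, the firm produces.
With MC = 31 - 16y + 3y^2, P = MC on the upward-sloping part at y* = 8.
TR = 95·8 = 760. TC = 793 + 248 = 1041. Profit = 760 − 1041 = -£281.
By producing, the firm covers all variable cost plus £512 of fixed cost; shutting down would lose the full £793.

Profit = -£281 at y = 8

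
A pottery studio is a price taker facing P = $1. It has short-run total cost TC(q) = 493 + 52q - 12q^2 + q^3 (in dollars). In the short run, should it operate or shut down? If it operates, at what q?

Shut down

From TC, MC = TC'(q) = 52 - 24q + 3q^2 and AVC = VC/q = 52 - 12q + q^2.
AVC hits its minimum where MC = AVC, at q = 6, giving min AVC = 52 - 12·6 + 6^2 = $16.
Since P = $1 < min AVC = $16, price fails to cover variable cost at any output.
The firm minimizes its loss by shutting down and losing only its fixed cost of $493.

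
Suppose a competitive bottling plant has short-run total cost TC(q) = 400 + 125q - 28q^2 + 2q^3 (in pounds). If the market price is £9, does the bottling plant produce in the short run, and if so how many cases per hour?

Variable cost is VC = 125q - 28q^2 + 2q^3, so AVC = VC/q = 125 - 28q + 2q^2 and MC = dTC/dq = 125 - 56q + 6q^2.
AVC hits its minimum where MC = AVC, at q = 7, giving min AVC = 125 - 28·7 + 2·7^2 = £27.
P = £9 lies below min AVC = £27; no output level covers variable cost.
Best response: produce nothing and absorb the £400 fixed cost.

Shut down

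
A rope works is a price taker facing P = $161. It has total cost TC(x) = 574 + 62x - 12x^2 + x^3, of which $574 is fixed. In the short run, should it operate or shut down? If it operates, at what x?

Produce at x = 11

Strip out fixed cost: VC = 62x - 12x^2 + x^3. Then AVC = 62 - 12x + x^2 and MC = 62 - 24x + 3x^2.
AVC hits its minimum where MC = AVC, at x = 6, giving min AVC = 62 - 12·6 + 6^2 = $26.
Because $161 ≥ $26, revenue can cover variable cost; the firm operates.
P = MC gives -99 - 24x + 3x^2 = 0, with roots -3 and 11. Take the larger (rising MC): x* = 11.
Check: AVC at x = 11 is $51 ≤ P, so revenue covers variable cost.
Profit = P·x − TC = 161·11 − 1135 = $636.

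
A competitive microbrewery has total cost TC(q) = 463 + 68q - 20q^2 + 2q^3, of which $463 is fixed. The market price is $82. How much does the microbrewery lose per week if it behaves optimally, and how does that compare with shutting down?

Profit = -$71 at q = 7

AVC = 68 - 20q + 2q^2; min AVC = $18 at q = 5. Since P = $82 ≥ min AVC, the firm produces.
With MC = 68 - 40q + 6q^2, P = MC on the upward-sloping part at q* = 7.
TR = 82·7 = 574. TC = 463 + 182 = 645. Profit = 574 − 645 = -$71.
Shutting down would mean losing the fixed cost of $463, so operating at a loss of $71 is better by $392.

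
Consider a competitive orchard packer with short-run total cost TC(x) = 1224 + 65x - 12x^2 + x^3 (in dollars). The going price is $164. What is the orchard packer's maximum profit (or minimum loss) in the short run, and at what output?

Profit = -$14 at x = 11

AVC = 65 - 12x + x^2 has its minimum $29 at x = 6; price $164 clears that bar, so the firm operates.
MC = 65 - 24x + 3x^2. Setting P = MC and taking the root on the rising branch gives x* = 11.
TR = 164·11 = 1804. TC = 1224 + 594 = 1818. Profit = 1804 − 1818 = -$14.
Shutting down would mean losing the fixed cost of $1224, so operating at a loss of $14 is better by $1210.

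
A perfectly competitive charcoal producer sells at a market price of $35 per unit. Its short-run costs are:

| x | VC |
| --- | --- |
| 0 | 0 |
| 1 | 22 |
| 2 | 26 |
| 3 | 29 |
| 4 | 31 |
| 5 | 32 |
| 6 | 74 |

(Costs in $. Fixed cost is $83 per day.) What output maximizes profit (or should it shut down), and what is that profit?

x = 5; profit = $60

Compute π = P·x − TC at each output: x=0: -83; x=1: -70; x=2: -39; x=3: -7; x=4: 26; x=5: 60; x=6: 53.
Profit is maximized at x = 5. AVC there is 32/5 = $6.40 ≤ P, so producing beats shutting down (which would give -$83).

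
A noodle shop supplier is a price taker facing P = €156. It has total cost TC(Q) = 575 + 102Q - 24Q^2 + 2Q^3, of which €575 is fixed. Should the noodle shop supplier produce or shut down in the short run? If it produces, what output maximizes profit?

Produce at Q = 9

From TC, MC = TC'(Q) = 102 - 48Q + 6Q^2 and AVC = VC/Q = 102 - 24Q + 2Q^2.
AVC hits its minimum where MC = AVC, at Q = 6, giving min AVC = 102 - 24·6 + 2·6^2 = €30.
Since P = €156 ≥ min AVC = €30, price covers variable cost and the firm should produce.
Solving P = MC: -54 - 48Q + 6Q^2 = 0 ⇒ Q = -1 or 9. On the upward-sloping branch, Q* = 9.
Check: AVC at Q = 9 is €48 ≤ P, so revenue covers variable cost.
Profit = P·Q − TC = 156·9 − 1007 = €397.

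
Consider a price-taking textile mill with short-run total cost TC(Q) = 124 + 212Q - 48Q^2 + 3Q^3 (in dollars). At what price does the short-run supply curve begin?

$20 per unit

Short-run supply begins at min AVC. From VC = 212Q - 48Q^2 + 3Q^3, AVC = 212 - 48Q + 3Q^2.
dAVC/dQ = -48 + 6Q = 0 gives Q = 8. min AVC = 212 - 48·8 + 3·8^2 = 20.
The firm shuts down for any P below $20.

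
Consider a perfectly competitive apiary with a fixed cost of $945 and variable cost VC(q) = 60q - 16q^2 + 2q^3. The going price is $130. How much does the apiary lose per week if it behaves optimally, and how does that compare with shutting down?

Profit = -$357 at q = 7

AVC = 60 - 16q + 2q^2; min AVC = $28 at q = 4. Since P = $130 ≥ min AVC, the firm produces.
MC = 60 - 32q + 6q^2. Setting P = MC and taking the root on the rising branch gives q* = 7.
TR = 130·7 = 910. TC = 945 + 322 = 1267. Profit = 910 − 1267 = -$357.
By producing, the firm covers all variable cost plus $588 of fixed cost; shutting down would lose the full $945.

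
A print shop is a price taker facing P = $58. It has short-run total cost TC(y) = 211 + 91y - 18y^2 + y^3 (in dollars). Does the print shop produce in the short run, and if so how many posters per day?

Strip out fixed cost: VC = 91y - 18y^2 + y^3. Then AVC = 91 - 18y + y^2 and MC = 91 - 36y + 3y^2.
AVC hits its minimum where MC = AVC, at y = 9, giving min AVC = 91 - 18·9 + 9^2 = $10.
P = $58 exceeds min AVC = $10, so the firm stays open.
P = MC gives 33 - 36y + 3y^2 = 0, with roots 1 and 11. Take the larger (rising MC): y* = 11.
Check: AVC at y = 11 is $14 ≤ P, so revenue covers variable cost.
Profit = P·y − TC = 58·11 − 365 = $273.

Produce at y = 11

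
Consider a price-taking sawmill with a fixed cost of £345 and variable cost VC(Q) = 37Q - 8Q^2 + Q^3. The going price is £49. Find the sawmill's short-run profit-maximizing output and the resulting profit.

AVC = 37 - 8Q + Q^2; min AVC = £21 at Q = 4. Since P = £49 ≥ min AVC, the firm produces.
MC = 37 - 16Q + 3Q^2. Setting P = MC and taking the root on the rising branch gives Q* = 6.
TR = 49·6 = 294. TC = 345 + 150 = 495. Profit = 294 − 495 = -£201.
Shutting down would mean losing the fixed cost of £345, so operating at a loss of £201 is better by £144.

Profit = -£201 at Q = 6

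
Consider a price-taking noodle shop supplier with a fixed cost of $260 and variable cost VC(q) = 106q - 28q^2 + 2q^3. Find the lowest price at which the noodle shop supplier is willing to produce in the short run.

The shutdown price is the minimum of AVC. VC = 106q - 28q^2 + 2q^3, so AVC = 106 - 28q + 2q^2.
At the minimum of AVC, MC = AVC. MC = 106 - 56q + 6q^2; setting MC = AVC gives 4q^2 - 28q = 0, so q = 7. min AVC = 8.
The firm shuts down for any P below $8.

$8 per unit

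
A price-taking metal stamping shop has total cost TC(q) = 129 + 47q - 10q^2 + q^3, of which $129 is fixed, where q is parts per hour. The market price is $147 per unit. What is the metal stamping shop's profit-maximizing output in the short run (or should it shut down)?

From TC, MC = TC'(q) = 47 - 20q + 3q^2 and AVC = VC/q = 47 - 10q + q^2.
AVC hits its minimum where MC = AVC, at q = 5, giving min AVC = 47 - 10·5 + 5^2 = $22.
P = $147 exceeds min AVC = $22, so the firm stays open.
Set P = MC: 147 = 47 - 20q + 3q^2 → -100 - 20q + 3q^2 = 0. The roots are q = -10/3 and q = 10; the profit-maximizing output is on the rising part of MC, so q* = 10.
Check: AVC at q = 10 is $47 ≤ P, so revenue covers variable cost.
Profit = P·q − TC = 147·10 − 599 = $871.

Produce at q = 10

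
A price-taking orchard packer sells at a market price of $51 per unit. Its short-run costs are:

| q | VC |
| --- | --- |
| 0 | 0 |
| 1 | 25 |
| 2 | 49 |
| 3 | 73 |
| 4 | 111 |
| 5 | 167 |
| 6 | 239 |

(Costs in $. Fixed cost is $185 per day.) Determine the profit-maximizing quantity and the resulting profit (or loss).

Tabulate TR − TC: q=0: -185; q=1: -159; q=2: -132; q=3: -105; q=4: -92; q=5: -97; q=6: -118.
Profit is maximized at q = 4. AVC there is 111/4 = $27.75 ≤ P, so producing beats shutting down (which would give -$185).

q = 4; profit = -$92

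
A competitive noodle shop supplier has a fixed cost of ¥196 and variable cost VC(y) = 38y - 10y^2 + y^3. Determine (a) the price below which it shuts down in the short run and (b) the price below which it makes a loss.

Shutdown price = ¥13; break-even price = ¥45

Shutdown price = min AVC. AVC = 38 - 10y + y^2, with vertex at y = 5 and minimum ¥13.
ATC = 196/y + 38 - 10y + y^2. Setting dATC/dy = −196/y^2 − 10 + 2y = 0 gives y = 7 (since 2·7^3 − 10·7^2 = 196).
min ATC = 196/7 + 38 − 10·7 + 7^2 = ¥45. That is the break-even price.
For ¥13 ≤ P < ¥45 the firm produces at a loss; below ¥13 it shuts down.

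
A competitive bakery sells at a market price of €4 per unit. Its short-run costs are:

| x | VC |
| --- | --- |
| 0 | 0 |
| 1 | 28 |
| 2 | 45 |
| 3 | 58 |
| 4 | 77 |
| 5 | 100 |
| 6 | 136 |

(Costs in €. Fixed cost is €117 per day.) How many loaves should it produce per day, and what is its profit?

Compute π = P·x − TC at each output: x=0: -117; x=1: -141; x=2: -154; x=3: -163; x=4: -178; x=5: -197; x=6: -229.
Profit is highest at x = 0. Equivalently, the lowest AVC in the table is 77/4 ≈ €19.25 at x = 4, and P = €4 falls below it — price never covers variable cost, so the firm shuts down and loses only its fixed cost.

x = 0 (shut down); profit = -€117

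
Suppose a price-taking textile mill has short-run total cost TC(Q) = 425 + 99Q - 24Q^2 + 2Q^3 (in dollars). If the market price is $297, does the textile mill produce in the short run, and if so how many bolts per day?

Strip out fixed cost: VC = 99Q - 24Q^2 + 2Q^3. Then AVC = 99 - 24Q + 2Q^2 and MC = 99 - 48Q + 6Q^2.
The AVC parabola has its vertex at Q = 24/4 = 6, where AVC = 99 - 24·6 + 2·6^2 = $27.
P = $297 exceeds min AVC = $27, so the firm stays open.
Set P = MC: 297 = 99 - 48Q + 6Q^2 → -198 - 48Q + 6Q^2 = 0. The roots are Q = -3 and Q = 11; the profit-maximizing output is on the rising part of MC, so Q* = 11.
Check: AVC at Q = 11 is $77 ≤ P, so revenue covers variable cost.
Profit = P·Q − TC = 297·11 − 1272 = $1995.

Produce at Q = 11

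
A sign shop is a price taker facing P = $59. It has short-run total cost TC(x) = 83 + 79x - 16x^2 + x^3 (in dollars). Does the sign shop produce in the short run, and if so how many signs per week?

Produce at x = 10

Variable cost is VC = 79x - 16x^2 + x^3, so AVC = VC/x = 79 - 16x + x^2 and MC = dTC/dx = 79 - 32x + 3x^2.
AVC hits its minimum where MC = AVC, at x = 8, giving min AVC = 79 - 16·8 + 8^2 = $15.
Because $59 ≥ $15, revenue can cover variable cost; the firm operates.
P = MC gives 20 - 32x + 3x^2 = 0, with roots 2/3 and 10. Take the larger (rising MC): x* = 10.
Check: AVC at x = 10 is $19 ≤ P, so revenue covers variable cost.
Profit = P·x − TC = 59·10 − 273 = $317.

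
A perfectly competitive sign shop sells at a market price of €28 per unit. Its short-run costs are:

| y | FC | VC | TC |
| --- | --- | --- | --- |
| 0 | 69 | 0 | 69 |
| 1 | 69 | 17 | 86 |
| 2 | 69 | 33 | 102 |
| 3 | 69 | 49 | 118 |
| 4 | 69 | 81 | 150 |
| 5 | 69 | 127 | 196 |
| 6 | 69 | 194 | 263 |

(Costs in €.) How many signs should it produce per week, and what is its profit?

Compute π = P·y − TC at each output: y=0: -69; y=1: -58; y=2: -46; y=3: -34; y=4: -38; y=5: -56; y=6: -95.
Profit is maximized at y = 3. AVC there is 49/3 = €16.33 ≤ P, so producing beats shutting down (which would give -€69).

y = 3; profit = -€34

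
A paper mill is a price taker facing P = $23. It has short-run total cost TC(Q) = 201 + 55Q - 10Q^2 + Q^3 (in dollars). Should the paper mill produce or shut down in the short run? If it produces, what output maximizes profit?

Shut down

Variable cost is VC = 55Q - 10Q^2 + Q^3, so AVC = VC/Q = 55 - 10Q + Q^2 and MC = dTC/dQ = 55 - 20Q + 3Q^2.
The AVC parabola has its vertex at Q = 10/2 = 5, where AVC = 55 - 10·5 + 5^2 = $30.
P = $23 lies below min AVC = $30; no output level covers variable cost.
Shutting down limits the loss to fixed cost, $201.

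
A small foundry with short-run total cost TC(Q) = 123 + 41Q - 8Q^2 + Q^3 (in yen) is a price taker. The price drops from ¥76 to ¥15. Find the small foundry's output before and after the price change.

MC = 41 - 16Q + 3Q^2; the shutdown threshold is min AVC = ¥25 (at Q = 4).
At P = ¥76 ≥ min AVC, set P = MC on the rising branch: Q = 7.
At P = ¥15 < min AVC = ¥25, price no longer covers variable cost at any output, so the firm shuts down: Q = 0.

Output falls from 7 to 0 (the firm shuts down)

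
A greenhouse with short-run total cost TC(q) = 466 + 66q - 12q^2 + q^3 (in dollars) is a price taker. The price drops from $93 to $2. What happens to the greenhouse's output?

AVC = 66 - 12q + q^2, minimized at q = 6 where min AVC = $30. MC = 66 - 24q + 3q^2.
At P = $93 ≥ min AVC, set P = MC on the rising branch: q = 9.
At P = $2 < min AVC = $30, price no longer covers variable cost at any output, so the firm shuts down: q = 0.

Output falls from 9 to 0 (the firm shuts down)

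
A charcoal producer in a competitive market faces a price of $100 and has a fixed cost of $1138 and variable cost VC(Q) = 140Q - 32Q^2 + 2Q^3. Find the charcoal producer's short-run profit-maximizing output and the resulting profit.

AVC = 140 - 32Q + 2Q^2; min AVC = $12 at Q = 8. Since P = $100 ≥ min AVC, the firm produces.
With MC = 140 - 64Q + 6Q^2, P = MC on the upward-sloping part at Q* = 10.
TR = 100·10 = 1000. TC = 1138 + 200 = 1338. Profit = 1000 − 1338 = -$338.
By producing, the firm covers all variable cost plus $800 of fixed cost; shutting down would lose the full $1138.

Profit = -$338 at Q = 10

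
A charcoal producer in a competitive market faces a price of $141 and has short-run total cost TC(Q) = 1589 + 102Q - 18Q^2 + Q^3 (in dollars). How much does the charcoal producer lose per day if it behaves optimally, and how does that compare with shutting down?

Profit = -$237 at Q = 13

AVC = 102 - 18Q + Q^2; min AVC = $21 at Q = 9. Since P = $141 ≥ min AVC, the firm produces.
MC = 102 - 36Q + 3Q^2. Setting P = MC and taking the root on the rising branch gives Q* = 13.
TR = 141·13 = 1833. TC = 1589 + 481 = 2070. Profit = 1833 − 2070 = -$237.
Shutting down would mean losing the fixed cost of $1589, so operating at a loss of $237 is better by $1352.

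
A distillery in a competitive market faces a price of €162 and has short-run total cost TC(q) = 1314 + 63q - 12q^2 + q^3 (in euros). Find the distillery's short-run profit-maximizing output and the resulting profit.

AVC = 63 - 12q + q^2 has its minimum €27 at q = 6; price €162 clears that bar, so the firm operates.
With MC = 63 - 24q + 3q^2, P = MC on the upward-sloping part at q* = 11.
TR = 162·11 = 1782. TC = 1314 + 572 = 1886. Profit = 1782 − 1886 = -€104.
That loss of €104 beats the €1314 the firm would lose by shutting down; producing recovers €1210 of fixed cost.

Profit = -€104 at q = 11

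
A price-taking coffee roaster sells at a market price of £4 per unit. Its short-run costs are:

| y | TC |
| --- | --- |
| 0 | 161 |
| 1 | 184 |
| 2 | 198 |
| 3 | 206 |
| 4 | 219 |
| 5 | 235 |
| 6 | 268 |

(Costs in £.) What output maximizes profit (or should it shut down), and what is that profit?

Tabulate TR − TC: y=0: -161; y=1: -180; y=2: -190; y=3: -194; y=4: -203; y=5: -215; y=6: -244.
Profit is highest at y = 0. Equivalently, the lowest AVC in the table is 58/4 ≈ £14.50 at y = 4, and P = £4 falls below it — price never covers variable cost, so the firm shuts down and loses only its fixed cost.

y = 0 (shut down); profit = -£161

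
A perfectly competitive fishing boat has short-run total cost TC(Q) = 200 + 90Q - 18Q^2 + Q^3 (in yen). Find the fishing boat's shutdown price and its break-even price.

Shutdown price = ¥9; break-even price = ¥30

AVC = 90 - 18Q + Q^2; minimized at Q = 9, giving min AVC = ¥9. That is the shutdown price.
ATC = 200/Q + 90 - 18Q + Q^2. Setting dATC/dQ = −200/Q^2 − 18 + 2Q = 0 gives Q = 10 (since 2·10^3 − 18·10^2 = 200).
min ATC = 200/10 + 90 − 18·10 + 10^2 = ¥30. That is the break-even price.
For ¥9 ≤ P < ¥30 the firm produces at a loss; below ¥9 it shuts down.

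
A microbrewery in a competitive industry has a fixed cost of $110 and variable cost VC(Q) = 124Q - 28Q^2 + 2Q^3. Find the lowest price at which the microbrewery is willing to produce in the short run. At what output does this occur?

$26 per unit, at Q = 7

The firm shuts down when price falls below the minimum of average variable cost. AVC = VC/Q = 124 - 28Q + 2Q^2.
At the minimum of AVC, MC = AVC. MC = 124 - 56Q + 6Q^2; setting MC = AVC gives 4Q^2 - 28Q = 0, so Q = 7. min AVC = 26.
The firm shuts down for any P below $26.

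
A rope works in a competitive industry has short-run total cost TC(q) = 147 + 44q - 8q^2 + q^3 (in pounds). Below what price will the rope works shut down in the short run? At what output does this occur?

£28 per unit, at q = 4

Short-run supply begins at min AVC. From VC = 44q - 8q^2 + q^3, AVC = 44 - 8q + q^2.
dAVC/dq = -8 + 2q = 0 gives q = 4. min AVC = 44 - 8·4 + 4^2 = 28.
For P < £28 the firm produces nothing.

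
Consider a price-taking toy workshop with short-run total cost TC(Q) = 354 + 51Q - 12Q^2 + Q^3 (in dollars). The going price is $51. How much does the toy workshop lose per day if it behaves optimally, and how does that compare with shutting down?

AVC = 51 - 12Q + Q^2 has its minimum $15 at Q = 6; price $51 clears that bar, so the firm operates.
With MC = 51 - 24Q + 3Q^2, P = MC on the upward-sloping part at Q* = 8.
TR = 51·8 = 408. TC = 354 + 152 = 506. Profit = 408 − 506 = -$98.
By producing, the firm covers all variable cost plus $256 of fixed cost; shutting down would lose the full $354.

Profit = -$98 at Q = 8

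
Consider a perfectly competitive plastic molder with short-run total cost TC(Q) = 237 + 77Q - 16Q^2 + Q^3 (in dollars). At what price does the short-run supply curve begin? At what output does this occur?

$13 per unit, at Q = 8

The firm shuts down when price falls below the minimum of average variable cost. AVC = VC/Q = 77 - 16Q + Q^2.
dAVC/dQ = -16 + 2Q = 0 gives Q = 8. min AVC = 77 - 16·8 + 8^2 = 13.
So the shutdown price is $13.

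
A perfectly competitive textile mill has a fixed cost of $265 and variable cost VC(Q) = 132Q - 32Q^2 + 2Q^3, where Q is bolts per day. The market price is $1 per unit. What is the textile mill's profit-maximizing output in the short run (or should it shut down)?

Shut down

Strip out fixed cost: VC = 132Q - 32Q^2 + 2Q^3. Then AVC = 132 - 32Q + 2Q^2 and MC = 132 - 64Q + 6Q^2.
AVC hits its minimum where MC = AVC, at Q = 8, giving min AVC = 132 - 32·8 + 2·8^2 = $4.
P = $1 lies below min AVC = $4; no output level covers variable cost.
Best response: produce nothing and absorb the $265 fixed cost.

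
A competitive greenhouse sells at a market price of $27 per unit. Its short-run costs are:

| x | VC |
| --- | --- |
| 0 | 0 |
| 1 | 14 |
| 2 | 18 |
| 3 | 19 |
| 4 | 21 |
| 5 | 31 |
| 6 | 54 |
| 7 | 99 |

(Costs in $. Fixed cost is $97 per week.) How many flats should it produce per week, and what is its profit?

x = 6; profit = $11

Tabulate TR − TC: x=0: -97; x=1: -84; x=2: -61; x=3: -35; x=4: -10; x=5: 7; x=6: 11; x=7: -7.
Profit is maximized at x = 6. AVC there is 54/6 = $9 ≤ P, so producing beats shutting down (which would give -$97).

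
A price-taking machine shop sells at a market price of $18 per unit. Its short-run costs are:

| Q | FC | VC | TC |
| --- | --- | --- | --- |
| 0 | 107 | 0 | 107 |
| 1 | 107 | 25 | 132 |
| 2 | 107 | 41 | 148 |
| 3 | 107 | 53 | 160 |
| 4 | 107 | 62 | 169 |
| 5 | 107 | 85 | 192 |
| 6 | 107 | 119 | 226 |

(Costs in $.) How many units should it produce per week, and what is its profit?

Q = 4; profit = -$97

Profit at each row (π = 18Q − TC): Q=0: -107; Q=1: -114; Q=2: -112; Q=3: -106; Q=4: -97; Q=5: -102; Q=6: -118.
Profit is maximized at Q = 4. AVC there is 62/4 = $15.50 ≤ P, so producing beats shutting down (which would give -$107).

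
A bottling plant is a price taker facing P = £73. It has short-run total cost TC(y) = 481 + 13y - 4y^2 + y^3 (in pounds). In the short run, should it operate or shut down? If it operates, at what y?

Produce at y = 6

Strip out fixed cost: VC = 13y - 4y^2 + y^3. Then AVC = 13 - 4y + y^2 and MC = 13 - 8y + 3y^2.
AVC hits its minimum where MC = AVC, at y = 2, giving min AVC = 13 - 4·2 + 2^2 = £9.
Since P = £73 ≥ min AVC = £9, price covers variable cost and the firm should produce.
Set P = MC: 73 = 13 - 8y + 3y^2 → -60 - 8y + 3y^2 = 0. The roots are y = -10/3 and y = 6; the profit-maximizing output is on the rising part of MC, so y* = 6.
Check: AVC at y = 6 is £25 ≤ P, so revenue covers variable cost.
Profit = P·y − TC = 73·6 − 631 = -£193, a loss, but smaller than the £481 fixed cost the firm would lose by shutting down.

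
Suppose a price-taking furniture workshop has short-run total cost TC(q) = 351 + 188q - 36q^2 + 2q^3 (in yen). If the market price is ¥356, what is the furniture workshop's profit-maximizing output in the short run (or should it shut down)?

Produce at q = 14

Strip out fixed cost: VC = 188q - 36q^2 + 2q^3. Then AVC = 188 - 36q + 2q^2 and MC = 188 - 72q + 6q^2.
The AVC parabola has its vertex at q = 36/4 = 9, where AVC = 188 - 36·9 + 2·9^2 = ¥26.
Since P = ¥356 ≥ min AVC = ¥26, price covers variable cost and the firm should produce.
Solving P = MC: -168 - 72q + 6q^2 = 0 ⇒ q = -2 or 14. On the upward-sloping branch, q* = 14.
Check: AVC at q = 14 is ¥76 ≤ P, so revenue covers variable cost.
Profit = P·q − TC = 356·14 − 1415 = ¥3569.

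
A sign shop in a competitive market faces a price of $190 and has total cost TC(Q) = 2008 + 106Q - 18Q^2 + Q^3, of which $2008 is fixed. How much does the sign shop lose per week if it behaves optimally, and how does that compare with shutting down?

Profit = -$48 at Q = 14

AVC = 106 - 18Q + Q^2; min AVC = $25 at Q = 9. Since P = $190 ≥ min AVC, the firm produces.
With MC = 106 - 36Q + 3Q^2, P = MC on the upward-sloping part at Q* = 14.
TR = 190·14 = 2660. TC = 2008 + 700 = 2708. Profit = 2660 − 2708 = -$48.
By producing, the firm covers all variable cost plus $1960 of fixed cost; shutting down would lose the full $2008.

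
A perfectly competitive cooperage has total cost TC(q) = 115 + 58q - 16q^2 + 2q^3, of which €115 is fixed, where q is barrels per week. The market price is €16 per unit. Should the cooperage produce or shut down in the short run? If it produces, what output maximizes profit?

Variable cost is VC = 58q - 16q^2 + 2q^3, so AVC = VC/q = 58 - 16q + 2q^2 and MC = dTC/dq = 58 - 32q + 6q^2.
AVC hits its minimum where MC = AVC, at q = 4, giving min AVC = 58 - 16·4 + 2·4^2 = €26.
Since P = €16 < min AVC = €26, price fails to cover variable cost at any output.
The firm minimizes its loss by shutting down and losing only its fixed cost of €115.

Shut down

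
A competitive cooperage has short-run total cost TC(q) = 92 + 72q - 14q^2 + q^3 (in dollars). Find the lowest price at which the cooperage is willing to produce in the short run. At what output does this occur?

$23 per unit, at q = 7

The shutdown price is the minimum of AVC. VC = 72q - 14q^2 + q^3, so AVC = 72 - 14q + q^2.
At the minimum of AVC, MC = AVC. MC = 72 - 28q + 3q^2; setting MC = AVC gives 2q^2 - 14q = 0, so q = 7. min AVC = 23.
So the shutdown price is $23.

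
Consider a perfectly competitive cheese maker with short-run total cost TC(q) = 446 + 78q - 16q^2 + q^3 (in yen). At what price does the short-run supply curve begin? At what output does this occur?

The firm shuts down when price falls below the minimum of average variable cost. AVC = VC/q = 78 - 16q + q^2.
At the minimum of AVC, MC = AVC. MC = 78 - 32q + 3q^2; setting MC = AVC gives 2q^2 - 16q = 0, so q = 8. min AVC = 14.
So the shutdown price is ¥14.

¥14 per unit, at q = 8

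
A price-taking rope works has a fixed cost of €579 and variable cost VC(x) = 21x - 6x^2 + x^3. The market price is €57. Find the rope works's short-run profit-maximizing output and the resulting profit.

AVC = 21 - 6x + x^2; min AVC = €12 at x = 3. Since P = €57 ≥ min AVC, the firm produces.
MC = 21 - 12x + 3x^2. Setting P = MC and taking the root on the rising branch gives x* = 6.
TR = 57·6 = 342. TC = 579 + 126 = 705. Profit = 342 − 705 = -€363.
Shutting down would mean losing the fixed cost of €579, so operating at a loss of €363 is better by €216.

Profit = -€363 at x = 6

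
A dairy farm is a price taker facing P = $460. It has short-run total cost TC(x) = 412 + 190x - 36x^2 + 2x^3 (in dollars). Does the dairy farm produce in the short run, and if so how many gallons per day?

From TC, MC = TC'(x) = 190 - 72x + 6x^2 and AVC = VC/x = 190 - 36x + 2x^2.
The AVC parabola has its vertex at x = 36/4 = 9, where AVC = 190 - 36·9 + 2·9^2 = $28.
P = $460 exceeds min AVC = $28, so the firm stays open.
Solving P = MC: -270 - 72x + 6x^2 = 0 ⇒ x = -3 or 15. On the upward-sloping branch, x* = 15.
Check: AVC at x = 15 is $100 ≤ P, so revenue covers variable cost.
Profit = P·x − TC = 460·15 − 1912 = $4988.

Produce at x = 15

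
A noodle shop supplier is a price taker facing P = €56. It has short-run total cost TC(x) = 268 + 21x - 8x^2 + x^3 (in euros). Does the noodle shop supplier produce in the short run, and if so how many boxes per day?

Produce at x = 7

From TC, MC = TC'(x) = 21 - 16x + 3x^2 and AVC = VC/x = 21 - 8x + x^2.
AVC hits its minimum where MC = AVC, at x = 4, giving min AVC = 21 - 8·4 + 4^2 = €5.
P = €56 exceeds min AVC = €5, so the firm stays open.
P = MC gives -35 - 16x + 3x^2 = 0, with roots -5/3 and 7. Take the larger (rising MC): x* = 7.
Check: AVC at x = 7 is €14 ≤ P, so revenue covers variable cost.
Profit = P·x − TC = 56·7 − 366 = €26.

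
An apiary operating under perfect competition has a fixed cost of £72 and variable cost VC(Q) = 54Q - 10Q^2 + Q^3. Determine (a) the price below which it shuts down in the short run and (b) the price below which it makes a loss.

Shutdown price = min AVC. AVC = 54 - 10Q + Q^2, with vertex at Q = 5 and minimum £29.
ATC = 72/Q + 54 - 10Q + Q^2. Setting dATC/dQ = −72/Q^2 − 10 + 2Q = 0 gives Q = 6 (since 2·6^3 − 10·6^2 = 72).
min ATC = 72/6 + 54 − 10·6 + 6^2 = £42. That is the break-even price.
For £29 ≤ P < £42 the firm produces at a loss; below £29 it shuts down.

Shutdown price = £29; break-even price = £42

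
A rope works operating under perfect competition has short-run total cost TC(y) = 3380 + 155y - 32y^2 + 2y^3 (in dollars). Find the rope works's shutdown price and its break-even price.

AVC = 155 - 32y + 2y^2; minimized at y = 8, giving min AVC = $27. That is the shutdown price.
ATC = 3380/y + 155 - 32y + 2y^2. Setting dATC/dy = −3380/y^2 − 32 + 4y = 0 gives y = 13 (since 4·13^3 − 32·13^2 = 3380).
min ATC = 3380/13 + 155 − 32·13 + 2·13^2 = $337. That is the break-even price.
Between these two prices the firm operates at a loss; above $337 it earns a profit.

Shutdown price = $27; break-even price = $337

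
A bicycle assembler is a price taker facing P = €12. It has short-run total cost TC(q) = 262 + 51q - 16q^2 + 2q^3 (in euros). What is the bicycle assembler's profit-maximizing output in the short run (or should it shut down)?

Shut down

Strip out fixed cost: VC = 51q - 16q^2 + 2q^3. Then AVC = 51 - 16q + 2q^2 and MC = 51 - 32q + 6q^2.
The AVC parabola has its vertex at q = 16/4 = 4, where AVC = 51 - 16·4 + 2·4^2 = €19.
Since P = €12 < min AVC = €19, price fails to cover variable cost at any output.
Best response: produce nothing and absorb the €262 fixed cost.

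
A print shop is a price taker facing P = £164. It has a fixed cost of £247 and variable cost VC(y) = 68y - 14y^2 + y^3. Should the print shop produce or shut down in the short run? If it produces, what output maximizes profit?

From TC, MC = TC'(y) = 68 - 28y + 3y^2 and AVC = VC/y = 68 - 14y + y^2.
AVC hits its minimum where MC = AVC, at y = 7, giving min AVC = 68 - 14·7 + 7^2 = £19.
Since P = £164 ≥ min AVC = £19, price covers variable cost and the firm should produce.
P = MC gives -96 - 28y + 3y^2 = 0, with roots -8/3 and 12. Take the larger (rising MC): y* = 12.
Check: AVC at y = 12 is £44 ≤ P, so revenue covers variable cost.
Profit = P·y − TC = 164·12 − 775 = £1193.

Produce at y = 12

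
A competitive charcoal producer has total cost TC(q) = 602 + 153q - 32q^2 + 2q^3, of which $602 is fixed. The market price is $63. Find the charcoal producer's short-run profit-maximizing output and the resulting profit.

AVC = 153 - 32q + 2q^2 has its minimum $25 at q = 8; price $63 clears that bar, so the firm operates.
MC = 153 - 64q + 6q^2. Setting P = MC and taking the root on the rising branch gives q* = 9.
TR = 63·9 = 567. TC = 602 + 243 = 845. Profit = 567 − 845 = -$278.
By producing, the firm covers all variable cost plus $324 of fixed cost; shutting down would lose the full $602.

Profit = -$278 at q = 9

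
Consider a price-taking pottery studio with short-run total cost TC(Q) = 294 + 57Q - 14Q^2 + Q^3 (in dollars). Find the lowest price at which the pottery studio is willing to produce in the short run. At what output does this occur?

$8 per unit, at Q = 7

The firm shuts down when price falls below the minimum of average variable cost. AVC = VC/Q = 57 - 14Q + Q^2.
At the minimum of AVC, MC = AVC. MC = 57 - 28Q + 3Q^2; setting MC = AVC gives 2Q^2 - 14Q = 0, so Q = 7. min AVC = 8.
For P < $8 the firm produces nothing.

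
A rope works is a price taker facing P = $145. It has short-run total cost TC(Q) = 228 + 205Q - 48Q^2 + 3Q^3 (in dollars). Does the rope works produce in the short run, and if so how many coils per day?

From TC, MC = TC'(Q) = 205 - 96Q + 9Q^2 and AVC = VC/Q = 205 - 48Q + 3Q^2.
AVC hits its minimum where MC = AVC, at Q = 8, giving min AVC = 205 - 48·8 + 3·8^2 = $13.
P = $145 exceeds min AVC = $13, so the firm stays open.
Set P = MC: 145 = 205 - 96Q + 9Q^2 → 60 - 96Q + 9Q^2 = 0. The roots are Q = 2/3 and Q = 10; the profit-maximizing output is on the rising part of MC, so Q* = 10.
Check: AVC at Q = 10 is $25 ≤ P, so revenue covers variable cost.
Profit = P·Q − TC = 145·10 − 478 = $972.

Produce at Q = 10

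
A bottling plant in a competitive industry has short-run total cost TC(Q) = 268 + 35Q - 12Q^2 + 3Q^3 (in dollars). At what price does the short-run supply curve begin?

$23 per unit

The firm shuts down when price falls below the minimum of average variable cost. AVC = VC/Q = 35 - 12Q + 3Q^2.
At the minimum of AVC, MC = AVC. MC = 35 - 24Q + 9Q^2; setting MC = AVC gives 6Q^2 - 12Q = 0, so Q = 2. min AVC = 23.
For P < $23 the firm produces nothing.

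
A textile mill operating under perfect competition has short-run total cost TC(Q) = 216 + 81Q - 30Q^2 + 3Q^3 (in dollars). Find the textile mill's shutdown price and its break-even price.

Shutdown price = $6; break-even price = $45

AVC = 81 - 30Q + 3Q^2; minimized at Q = 5, giving min AVC = $6. That is the shutdown price.
ATC = 216/Q + 81 - 30Q + 3Q^2. Setting dATC/dQ = −216/Q^2 − 30 + 6Q = 0 gives Q = 6 (since 6·6^3 − 30·6^2 = 216).
min ATC = 216/6 + 81 − 30·6 + 3·6^2 = $45. That is the break-even price.
For $6 ≤ P < $45 the firm produces at a loss; below $6 it shuts down.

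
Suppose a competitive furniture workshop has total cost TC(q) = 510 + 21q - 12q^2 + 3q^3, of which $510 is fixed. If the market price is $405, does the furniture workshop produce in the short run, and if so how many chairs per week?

From TC, MC = TC'(q) = 21 - 24q + 9q^2 and AVC = VC/q = 21 - 12q + 3q^2.
The AVC parabola has its vertex at q = 12/6 = 2, where AVC = 21 - 12·2 + 3·2^2 = $9.
Since P = $405 ≥ min AVC = $9, price covers variable cost and the firm should produce.
Solving P = MC: -384 - 24q + 9q^2 = 0 ⇒ q = -16/3 or 8. On the upward-sloping branch, q* = 8.
Check: AVC at q = 8 is $117 ≤ P, so revenue covers variable cost.
Profit = P·q − TC = 405·8 − 1446 = $1794.

Produce at q = 8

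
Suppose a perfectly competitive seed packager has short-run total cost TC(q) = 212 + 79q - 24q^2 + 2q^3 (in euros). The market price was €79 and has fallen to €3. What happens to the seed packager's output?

MC = 79 - 48q + 6q^2; the shutdown threshold is min AVC = €7 (at q = 6).
At P = €79 ≥ min AVC, set P = MC on the rising branch: q = 8.
At P = €3 < min AVC = €7, price no longer covers variable cost at any output, so the firm shuts down: q = 0.

Output falls from 8 to 0 (the firm shuts down)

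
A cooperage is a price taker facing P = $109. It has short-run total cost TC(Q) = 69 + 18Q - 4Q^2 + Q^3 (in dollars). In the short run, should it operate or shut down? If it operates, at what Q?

Produce at Q = 7

Variable cost is VC = 18Q - 4Q^2 + Q^3, so AVC = VC/Q = 18 - 4Q + Q^2 and MC = dTC/dQ = 18 - 8Q + 3Q^2.
The AVC parabola has its vertex at Q = 4/2 = 2, where AVC = 18 - 4·2 + 2^2 = $14.
Since P = $109 ≥ min AVC = $14, price covers variable cost and the firm should produce.
Solving P = MC: -91 - 8Q + 3Q^2 = 0 ⇒ Q = -13/3 or 7. On the upward-sloping branch, Q* = 7.
Check: AVC at Q = 7 is $39 ≤ P, so revenue covers variable cost.
Profit = P·Q − TC = 109·7 − 342 = $421.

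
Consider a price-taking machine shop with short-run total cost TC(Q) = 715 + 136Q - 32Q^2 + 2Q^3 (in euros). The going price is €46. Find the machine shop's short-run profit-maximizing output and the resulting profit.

Profit = -€391 at Q = 9

AVC = 136 - 32Q + 2Q^2; min AVC = €8 at Q = 8. Since P = €46 ≥ min AVC, the firm produces.
MC = 136 - 64Q + 6Q^2. Setting P = MC and taking the root on the rising branch gives Q* = 9.
TR = 46·9 = 414. TC = 715 + 90 = 805. Profit = 414 − 805 = -€391.
Shutting down would mean losing the fixed cost of €715, so operating at a loss of €391 is better by €324.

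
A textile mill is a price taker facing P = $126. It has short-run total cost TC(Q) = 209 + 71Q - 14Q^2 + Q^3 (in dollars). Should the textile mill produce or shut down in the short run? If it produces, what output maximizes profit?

Strip out fixed cost: VC = 71Q - 14Q^2 + Q^3. Then AVC = 71 - 14Q + Q^2 and MC = 71 - 28Q + 3Q^2.
AVC hits its minimum where MC = AVC, at Q = 7, giving min AVC = 71 - 14·7 + 7^2 = $22.
Because $126 ≥ $22, revenue can cover variable cost; the firm operates.
Solving P = MC: -55 - 28Q + 3Q^2 = 0 ⇒ Q = -5/3 or 11. On the upward-sloping branch, Q* = 11.
Check: AVC at Q = 11 is $38 ≤ P, so revenue covers variable cost.
Profit = P·Q − TC = 126·11 − 627 = $759.

Produce at Q = 11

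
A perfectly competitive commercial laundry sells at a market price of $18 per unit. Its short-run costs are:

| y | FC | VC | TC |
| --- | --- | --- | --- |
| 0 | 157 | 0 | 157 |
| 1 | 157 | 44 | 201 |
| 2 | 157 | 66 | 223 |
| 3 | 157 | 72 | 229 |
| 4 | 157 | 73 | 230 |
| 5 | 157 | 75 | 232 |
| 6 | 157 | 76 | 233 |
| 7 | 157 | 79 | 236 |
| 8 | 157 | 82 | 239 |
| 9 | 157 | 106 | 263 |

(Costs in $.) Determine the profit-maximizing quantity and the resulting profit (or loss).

Tabulate TR − TC: y=0: -157; y=1: -183; y=2: -187; y=3: -175; y=4: -158; y=5: -142; y=6: -125; y=7: -110; y=8: -95; y=9: -101.
Profit is maximized at y = 8. AVC there is 82/8 = $10.25 ≤ P, so producing beats shutting down (which would give -$157).

y = 8; profit = -$95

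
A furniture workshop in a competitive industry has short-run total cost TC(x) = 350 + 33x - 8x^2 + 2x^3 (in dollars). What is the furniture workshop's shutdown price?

$25 per unit

The shutdown price is the minimum of AVC. VC = 33x - 8x^2 + 2x^3, so AVC = 33 - 8x + 2x^2.
At the minimum of AVC, MC = AVC. MC = 33 - 16x + 6x^2; setting MC = AVC gives 4x^2 - 8x = 0, so x = 2. min AVC = 25.
So the shutdown price is $25.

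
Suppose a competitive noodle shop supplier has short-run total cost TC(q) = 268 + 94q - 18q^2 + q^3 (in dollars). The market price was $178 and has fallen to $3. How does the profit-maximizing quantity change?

MC = 94 - 36q + 3q^2; the shutdown threshold is min AVC = $13 (at q = 9).
At P = $178 ≥ min AVC, set P = MC on the rising branch: q = 14.
At P = $3 < min AVC = $13, price no longer covers variable cost at any output, so the firm shuts down: q = 0.

Output falls from 14 to 0 (the firm shuts down)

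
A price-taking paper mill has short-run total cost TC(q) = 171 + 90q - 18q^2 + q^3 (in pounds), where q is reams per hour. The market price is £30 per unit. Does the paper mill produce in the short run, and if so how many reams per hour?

Strip out fixed cost: VC = 90q - 18q^2 + q^3. Then AVC = 90 - 18q + q^2 and MC = 90 - 36q + 3q^2.
AVC hits its minimum where MC = AVC, at q = 9, giving min AVC = 90 - 18·9 + 9^2 = £9.
Because £30 ≥ £9, revenue can cover variable cost; the firm operates.
P = MC gives 60 - 36q + 3q^2 = 0, with roots 2 and 10. Take the larger (rising MC): q* = 10.
Check: AVC at q = 10 is £10 ≤ P, so revenue covers variable cost.
Profit = P·q − TC = 30·10 − 271 = £29.

Produce at q = 10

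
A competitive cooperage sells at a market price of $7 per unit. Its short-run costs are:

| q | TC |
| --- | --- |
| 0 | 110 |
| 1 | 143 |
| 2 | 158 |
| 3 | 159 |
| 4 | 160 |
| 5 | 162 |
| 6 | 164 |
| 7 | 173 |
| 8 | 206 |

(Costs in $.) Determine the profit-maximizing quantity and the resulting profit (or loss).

Compute π = P·q − TC at each output: q=0: -110; q=1: -136; q=2: -144; q=3: -138; q=4: -132; q=5: -127; q=6: -122; q=7: -124; q=8: -150.
Profit is highest at q = 0. Equivalently, the lowest AVC in the table is 54/6 ≈ $9 at q = 6, and P = $7 falls below it — price never covers variable cost, so the firm shuts down and loses only its fixed cost.

q = 0 (shut down); profit = -$110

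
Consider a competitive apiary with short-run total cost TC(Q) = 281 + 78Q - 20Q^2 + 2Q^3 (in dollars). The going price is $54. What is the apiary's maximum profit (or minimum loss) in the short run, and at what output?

Profit = -$137 at Q = 6

AVC = 78 - 20Q + 2Q^2 has its minimum $28 at Q = 5; price $54 clears that bar, so the firm operates.
With MC = 78 - 40Q + 6Q^2, P = MC on the upward-sloping part at Q* = 6.
TR = 54·6 = 324. TC = 281 + 180 = 461. Profit = 324 − 461 = -$137.
Shutting down would mean losing the fixed cost of $281, so operating at a loss of $137 is better by $144.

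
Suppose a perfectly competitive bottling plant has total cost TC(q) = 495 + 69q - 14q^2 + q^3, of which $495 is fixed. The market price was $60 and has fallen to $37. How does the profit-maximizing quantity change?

Output falls from 9 to 8

AVC = 69 - 14q + q^2, minimized at q = 7 where min AVC = $20. MC = 69 - 28q + 3q^2.
At P = $60 ≥ min AVC, set P = MC on the rising branch: q = 9.
At P = $37 ≥ min AVC, set P = MC: q = 8. The firm stays open but cuts output.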